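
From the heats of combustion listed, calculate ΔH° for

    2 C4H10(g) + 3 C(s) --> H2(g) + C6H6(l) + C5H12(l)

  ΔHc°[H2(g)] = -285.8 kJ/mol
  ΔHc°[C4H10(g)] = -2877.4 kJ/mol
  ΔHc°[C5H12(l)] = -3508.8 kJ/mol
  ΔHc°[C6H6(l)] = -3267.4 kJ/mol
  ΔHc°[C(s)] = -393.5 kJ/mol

ΔH° = 126.7 kJ/mol

With combustion enthalpies, reactants minus products:
= [2·(-2877.4) + 3·(-393.5)] − [1·(-285.8) + 1·(-3267.4) + 1·(-3508.8)]
= 126.7 kJ/mol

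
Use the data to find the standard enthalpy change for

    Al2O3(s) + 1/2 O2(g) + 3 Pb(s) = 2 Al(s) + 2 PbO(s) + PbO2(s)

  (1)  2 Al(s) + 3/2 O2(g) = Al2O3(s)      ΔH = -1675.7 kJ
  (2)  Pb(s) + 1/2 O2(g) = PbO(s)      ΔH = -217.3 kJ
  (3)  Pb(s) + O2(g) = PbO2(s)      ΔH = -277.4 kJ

(1) reversed: +1675.7 kJ
(2) × 2: (2)·(-217.3) = -434.6 kJ
(3) as written: -277.4 kJ
Since enthalpy is a state function, ΔH = (+1675.7) + (-434.6) + (-277.4) = 963.7 kJ

ΔH = 963.7 kJ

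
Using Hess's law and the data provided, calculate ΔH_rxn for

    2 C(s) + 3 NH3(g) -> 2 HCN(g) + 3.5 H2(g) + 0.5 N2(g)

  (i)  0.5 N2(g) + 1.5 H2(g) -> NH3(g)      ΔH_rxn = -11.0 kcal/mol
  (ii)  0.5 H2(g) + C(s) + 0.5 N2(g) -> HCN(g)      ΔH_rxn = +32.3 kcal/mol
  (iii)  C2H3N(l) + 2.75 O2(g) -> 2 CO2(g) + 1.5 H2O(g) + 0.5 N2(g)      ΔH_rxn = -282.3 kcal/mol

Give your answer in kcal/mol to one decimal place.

(i) reversed and × 3 (reverse to put NH3(g) on the reactant side; scale by 3 for the 3 NH3(g)): (-3)·(-11.0) = +33.0 kcal/mol
(ii) × 2 (scale by 2 for the 2 HCN(g)): (2)·(+32.3) = +64.6 kcal/mol
(iii): not needed (O2(g) appears nowhere else).
Summing the manipulated equations, ΔH_rxn = (-3)·(-11.0) + (2)·(+32.3) = 97.6 kcal/mol

ΔH_rxn = 97.6 kcal/mol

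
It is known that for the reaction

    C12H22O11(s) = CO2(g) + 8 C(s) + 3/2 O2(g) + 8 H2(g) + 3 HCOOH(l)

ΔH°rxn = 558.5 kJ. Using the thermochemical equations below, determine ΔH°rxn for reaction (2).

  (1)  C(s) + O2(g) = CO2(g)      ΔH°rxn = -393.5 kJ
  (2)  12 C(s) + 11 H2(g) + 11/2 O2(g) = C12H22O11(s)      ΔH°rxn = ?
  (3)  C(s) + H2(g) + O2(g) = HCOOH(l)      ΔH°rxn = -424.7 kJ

(1) as written (CO2(g) already on the product side): -393.5 kJ
(2) reversed (reverse to put C12H22O11(s) on the reactant side): contributes −x
(3) × 3 (×3 to match 3 HCOOH(l) in the target): (3)·(-424.7) = -1274.1 kJ
+558.5 = (-393.5) + (-1274.1) − x
x = (+558.5 − (-1667.6)) / (-1) = -2226.1 kJ

ΔH°rxn = -2226.1 kJ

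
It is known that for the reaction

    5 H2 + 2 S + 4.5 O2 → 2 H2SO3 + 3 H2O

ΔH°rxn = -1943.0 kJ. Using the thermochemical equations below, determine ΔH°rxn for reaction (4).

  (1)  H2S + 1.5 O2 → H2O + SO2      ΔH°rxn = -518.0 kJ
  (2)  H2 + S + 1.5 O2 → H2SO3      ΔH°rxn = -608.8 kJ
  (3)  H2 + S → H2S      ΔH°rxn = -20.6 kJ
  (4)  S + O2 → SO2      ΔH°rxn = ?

(1) × 3 (scale by 3 for the 3 H2O): (3)·(-518.0) = -1554.0 kJ
(2) × 2 (×2 to match 2 H2SO3 in the target): (2)·(-608.8) = -1217.6 kJ
(3) × 3: (3)·(-20.6) = -61.8 kJ
(4) reversed and × 3: contributes −3·x
-1943.0 = (-1554.0) + (-1217.6) + (-61.8) − 3·x
x = (-1943.0 − (-2833.4)) / (-3) = -296.8 kJ

ΔH°rxn = -296.8 kJ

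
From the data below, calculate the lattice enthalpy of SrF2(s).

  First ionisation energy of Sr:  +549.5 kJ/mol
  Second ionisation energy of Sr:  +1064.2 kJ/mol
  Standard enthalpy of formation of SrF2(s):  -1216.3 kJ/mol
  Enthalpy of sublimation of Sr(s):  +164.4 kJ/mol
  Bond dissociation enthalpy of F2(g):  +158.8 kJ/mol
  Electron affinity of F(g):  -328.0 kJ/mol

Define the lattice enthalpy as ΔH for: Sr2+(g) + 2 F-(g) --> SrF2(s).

U = -2497.2 kJ/mol

ΔHf° = 1·ΔHsub + 1·(ΣIE) + 1·D(F2) + 2·EA + U
-1216.3 = 1·(+164.4) + 1·(+1613.7) + 1·(+158.8) + 2·(-328.0) + U
U = -1216.3 − (+1280.9) = -2497.2 kJ/mol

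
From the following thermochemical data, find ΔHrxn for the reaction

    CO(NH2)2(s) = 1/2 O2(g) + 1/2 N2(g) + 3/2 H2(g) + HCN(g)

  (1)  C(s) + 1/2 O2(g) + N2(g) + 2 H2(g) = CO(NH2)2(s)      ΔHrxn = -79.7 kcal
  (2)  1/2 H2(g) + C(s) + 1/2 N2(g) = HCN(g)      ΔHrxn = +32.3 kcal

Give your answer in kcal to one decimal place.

ΔHrxn = 112.0 kcal

(1) reversed: +79.7 kcal
(2) as written: +32.3 kcal
By Hess's law, ΔHrxn = (-1)·(-79.7) + (1)·(+32.3) = 112.0 kcal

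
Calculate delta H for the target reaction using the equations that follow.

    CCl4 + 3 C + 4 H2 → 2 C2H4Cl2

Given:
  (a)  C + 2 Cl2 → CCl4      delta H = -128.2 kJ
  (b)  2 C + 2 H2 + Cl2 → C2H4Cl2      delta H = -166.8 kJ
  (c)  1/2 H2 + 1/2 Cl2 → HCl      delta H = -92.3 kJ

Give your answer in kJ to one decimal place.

(a) reversed (reverse to put CCl4 on the reactant side): +128.2 kJ
(b) × 2 (scale by 2 for the 2 C2H4Cl2): (2)·(-166.8) = -333.6 kJ
(c): not needed (HCl appears nowhere else).
Since enthalpy is a state function, delta H = (-1)·(-128.2) + (2)·(-166.8) = -205.4 kJ

delta H = -205.4 kJ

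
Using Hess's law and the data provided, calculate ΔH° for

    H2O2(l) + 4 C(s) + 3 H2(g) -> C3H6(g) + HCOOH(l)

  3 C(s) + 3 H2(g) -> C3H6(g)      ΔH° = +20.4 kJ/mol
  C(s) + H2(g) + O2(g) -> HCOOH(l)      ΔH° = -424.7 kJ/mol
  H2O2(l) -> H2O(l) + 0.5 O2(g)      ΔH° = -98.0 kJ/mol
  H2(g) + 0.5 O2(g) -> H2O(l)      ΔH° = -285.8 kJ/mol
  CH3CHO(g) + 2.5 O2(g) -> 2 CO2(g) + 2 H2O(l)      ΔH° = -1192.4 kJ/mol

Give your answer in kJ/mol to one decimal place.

equation 1 as written: +20.4 kJ/mol
equation 2 as written: -424.7 kJ/mol
equation 3 as written: -98.0 kJ/mol
equation 4 reversed: +285.8 kJ/mol
equation 5: not needed.
ΔH° = (1)·(+20.4) + (1)·(-424.7) + (1)·(-98.0) + (-1)·(-285.8) = -216.5 kJ/mol

ΔH° = -216.5 kJ/mol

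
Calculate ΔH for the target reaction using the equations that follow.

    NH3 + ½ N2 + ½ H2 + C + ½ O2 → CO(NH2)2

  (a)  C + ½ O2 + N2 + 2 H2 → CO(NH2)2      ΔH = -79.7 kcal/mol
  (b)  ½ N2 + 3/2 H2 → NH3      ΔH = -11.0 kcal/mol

(a) as written: -79.7 kcal/mol
(b) reversed: +11.0 kcal/mol
ΔH = (1)·(-79.7) + (-1)·(-11.0) = -68.7 kcal/mol

ΔH = -68.7 kcal/mol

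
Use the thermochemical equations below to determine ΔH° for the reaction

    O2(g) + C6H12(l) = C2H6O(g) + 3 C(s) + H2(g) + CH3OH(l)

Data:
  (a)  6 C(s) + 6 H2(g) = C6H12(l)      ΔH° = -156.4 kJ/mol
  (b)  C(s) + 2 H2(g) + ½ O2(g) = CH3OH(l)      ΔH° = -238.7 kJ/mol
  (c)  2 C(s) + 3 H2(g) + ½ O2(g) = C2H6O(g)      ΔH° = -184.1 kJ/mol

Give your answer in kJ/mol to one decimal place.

ΔH° = -266.4 kJ/mol

(a) reversed (reverse to put C6H12(l) on the reactant side): +156.4 kJ/mol
(b) as written (CH3OH(l) already on the product side): -238.7 kJ/mol
(c) as written (C2H6O(g) already on the product side): -184.1 kJ/mol
Combining the equations, ΔH° = (-1)·(-156.4) + (1)·(-238.7) + (1)·(-184.1) = -266.4 kJ/mol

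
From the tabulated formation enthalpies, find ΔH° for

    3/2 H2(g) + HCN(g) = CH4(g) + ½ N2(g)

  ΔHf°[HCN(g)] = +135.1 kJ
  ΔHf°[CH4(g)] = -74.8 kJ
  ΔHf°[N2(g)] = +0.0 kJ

ΔH°rxn = Σ nΔHf°(products) − Σ nΔHf°(reactants).
Products: 1·(-74.8) + 1/2·(+0.0) = -74.8
Reactants: 3/2·(+0.0) + 1·(+135.1) = +135.1
ΔH° = (-74.8) − (+135.1) = -209.9 kJ

ΔH° = -209.9 kJ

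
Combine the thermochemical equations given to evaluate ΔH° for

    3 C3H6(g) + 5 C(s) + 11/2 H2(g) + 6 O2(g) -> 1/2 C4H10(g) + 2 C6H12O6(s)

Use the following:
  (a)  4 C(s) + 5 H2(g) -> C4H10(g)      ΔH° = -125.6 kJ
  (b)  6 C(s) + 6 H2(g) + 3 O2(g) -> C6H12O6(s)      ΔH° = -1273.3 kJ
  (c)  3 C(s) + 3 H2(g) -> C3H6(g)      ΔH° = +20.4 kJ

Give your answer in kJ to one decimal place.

ΔH° = -2670.6 kJ

(a) × 1/2: (1/2)·(-125.6) = -62.8 kJ
(b) × 2: (2)·(-1273.3) = -2546.6 kJ
(c) reversed and × 3: (-3)·(+20.4) = -61.2 kJ
ΔH° = (-62.8) + (-2546.6) + (-61.2) = -2670.6 kJ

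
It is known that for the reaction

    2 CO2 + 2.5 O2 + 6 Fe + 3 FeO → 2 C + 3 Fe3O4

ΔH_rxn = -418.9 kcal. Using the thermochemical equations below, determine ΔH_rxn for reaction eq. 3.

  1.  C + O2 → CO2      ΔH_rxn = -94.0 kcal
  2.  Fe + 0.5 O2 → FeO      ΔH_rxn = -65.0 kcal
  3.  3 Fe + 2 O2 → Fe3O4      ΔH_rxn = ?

ΔH_rxn = -267.3 kcal

eq. 1 reversed and × 2: (-2)·(-94.0) = +188.0 kcal
eq. 2 reversed and × 3: (-3)·(-65.0) = +195.0 kcal
eq. 3 × 3: contributes 3·x
-418.9 = (+188.0) + (+195.0) + 3·x
x = (-418.9 − (+383.0)) / (3) = -267.3 kcal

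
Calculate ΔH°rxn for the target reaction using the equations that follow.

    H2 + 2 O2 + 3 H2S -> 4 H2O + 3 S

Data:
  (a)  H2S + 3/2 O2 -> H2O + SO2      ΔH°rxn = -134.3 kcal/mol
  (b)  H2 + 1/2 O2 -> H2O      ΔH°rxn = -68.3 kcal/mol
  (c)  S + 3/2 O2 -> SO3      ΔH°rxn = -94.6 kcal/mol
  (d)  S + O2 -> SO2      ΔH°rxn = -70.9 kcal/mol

ΔH°rxn = -258.5 kcal/mol

(a) × 3: (3)·(-134.3) = -402.9 kcal/mol
(b) as written: -68.3 kcal/mol
(c): not needed.
(d) reversed and × 3: (-3)·(-70.9) = +212.7 kcal/mol
By Hess's law, ΔH°rxn = (3)·(-134.3) + (1)·(-68.3) + (-3)·(-70.9) = -258.5 kcal/mol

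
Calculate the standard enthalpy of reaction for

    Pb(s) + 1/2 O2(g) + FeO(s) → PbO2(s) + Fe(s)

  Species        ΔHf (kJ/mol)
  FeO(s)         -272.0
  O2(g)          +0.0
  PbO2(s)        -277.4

ΔH°rxn = Σ nΔHf°(products) − Σ nΔHf°(reactants).
Products: 1·(-277.4) + 1·(+0.0) = -277.4
Reactants: 1·(+0.0) + 1/2·(+0.0) + 1·(-272.0) = -272.0
ΔH° = (-277.4) − (-272.0) = -5.4 kJ/mol

ΔH° = -5.4 kJ/mol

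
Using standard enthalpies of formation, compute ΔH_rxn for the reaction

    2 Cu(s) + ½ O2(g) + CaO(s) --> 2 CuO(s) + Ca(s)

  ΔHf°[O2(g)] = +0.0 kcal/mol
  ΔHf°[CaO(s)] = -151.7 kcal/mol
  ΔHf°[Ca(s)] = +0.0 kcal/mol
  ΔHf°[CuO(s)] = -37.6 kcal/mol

ΔH_rxn = 76.5 kcal/mol

Products: 2·(-37.6) + 1·(+0.0) = -75.2
Reactants: 2·(+0.0) + 1/2·(+0.0) + 1·(-151.7) = -151.7
ΔH_rxn = (-75.2) − (-151.7) = 76.5 kcal/mol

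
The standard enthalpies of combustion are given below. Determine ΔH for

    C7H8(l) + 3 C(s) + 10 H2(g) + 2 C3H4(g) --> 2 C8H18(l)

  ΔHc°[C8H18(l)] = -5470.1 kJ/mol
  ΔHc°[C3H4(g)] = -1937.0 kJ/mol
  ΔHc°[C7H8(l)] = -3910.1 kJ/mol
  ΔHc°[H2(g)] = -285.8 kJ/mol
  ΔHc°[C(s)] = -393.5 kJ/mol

ΔH = -882.4 kJ/mol

With combustion enthalpies, reactants minus products:
= [1·(-3910.1) + 3·(-393.5) + 10·(-285.8) + 2·(-1937.0)] − [2·(-5470.1)]
= -882.4 kJ/mol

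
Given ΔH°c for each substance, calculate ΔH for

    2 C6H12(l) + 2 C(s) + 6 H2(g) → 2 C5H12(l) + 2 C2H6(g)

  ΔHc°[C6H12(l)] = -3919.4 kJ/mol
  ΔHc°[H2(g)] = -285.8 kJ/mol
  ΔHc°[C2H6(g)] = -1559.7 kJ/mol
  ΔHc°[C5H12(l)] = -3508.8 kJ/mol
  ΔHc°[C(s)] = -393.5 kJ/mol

Using ΔH = Σ nΔHc°(reactants) − Σ nΔHc°(products):
= [2·(-3919.4) + 2·(-393.5) + 6·(-285.8)] − [2·(-3508.8) + 2·(-1559.7)]
= -203.6 kJ/mol

ΔH = -203.6 kJ/mol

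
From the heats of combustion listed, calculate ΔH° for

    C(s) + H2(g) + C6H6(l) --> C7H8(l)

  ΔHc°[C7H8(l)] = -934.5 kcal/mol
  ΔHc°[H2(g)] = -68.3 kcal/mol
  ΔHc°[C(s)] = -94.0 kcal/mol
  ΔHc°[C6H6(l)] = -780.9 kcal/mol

ΔH° = -8.7 kcal/mol

With combustion enthalpies, reactants minus products:
= [1·(-94.0) + 1·(-68.3) + 1·(-780.9)] − [1·(-934.5)]
= -8.7 kcal/mol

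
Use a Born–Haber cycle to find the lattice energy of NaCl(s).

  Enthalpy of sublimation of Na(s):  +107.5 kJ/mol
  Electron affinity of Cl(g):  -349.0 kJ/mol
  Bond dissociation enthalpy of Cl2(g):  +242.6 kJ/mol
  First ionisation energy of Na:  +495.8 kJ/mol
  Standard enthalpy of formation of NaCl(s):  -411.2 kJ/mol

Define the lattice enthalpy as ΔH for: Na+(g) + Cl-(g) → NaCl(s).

ΔHf° = 1·ΔHsub + 1·(ΣIE) + 1/2·D(Cl2) + 1·EA + U
-411.2 = 1·(+107.5) + 1·(+495.8) + 1/2·(+242.6) + 1·(-349.0) + U
U = -411.2 − (+375.6) = -786.8 kJ/mol

U = -786.8 kJ/mol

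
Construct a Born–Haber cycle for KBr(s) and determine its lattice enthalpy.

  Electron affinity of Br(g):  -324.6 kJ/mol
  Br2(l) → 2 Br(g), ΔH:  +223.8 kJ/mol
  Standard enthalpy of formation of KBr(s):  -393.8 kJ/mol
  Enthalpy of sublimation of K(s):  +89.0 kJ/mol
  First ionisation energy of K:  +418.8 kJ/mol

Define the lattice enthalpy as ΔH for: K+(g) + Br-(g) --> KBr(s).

ΔHf° = 1·ΔHsub + 1·(ΣIE) + 1/2·D(Br2) + 1·EA + U
-393.8 = 1·(+89.0) + 1·(+418.8) + 1/2·(+223.8) + 1·(-324.6) + U
U = -393.8 − (+295.1) = -688.9 kJ/mol

U = -688.9 kJ/mol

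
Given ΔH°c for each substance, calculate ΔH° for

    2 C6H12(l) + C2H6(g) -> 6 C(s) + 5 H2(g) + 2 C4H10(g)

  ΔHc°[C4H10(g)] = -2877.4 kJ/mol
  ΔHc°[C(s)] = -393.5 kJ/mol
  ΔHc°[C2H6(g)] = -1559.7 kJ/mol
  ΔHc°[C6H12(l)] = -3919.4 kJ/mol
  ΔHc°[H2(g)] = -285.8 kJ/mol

Using ΔH = Σ nΔHc°(reactants) − Σ nΔHc°(products):
= [2·(-3919.4) + 1·(-1559.7)] − [6·(-393.5) + 5·(-285.8) + 2·(-2877.4)]
= 146.3 kJ/mol

ΔH° = 146.3 kJ/mol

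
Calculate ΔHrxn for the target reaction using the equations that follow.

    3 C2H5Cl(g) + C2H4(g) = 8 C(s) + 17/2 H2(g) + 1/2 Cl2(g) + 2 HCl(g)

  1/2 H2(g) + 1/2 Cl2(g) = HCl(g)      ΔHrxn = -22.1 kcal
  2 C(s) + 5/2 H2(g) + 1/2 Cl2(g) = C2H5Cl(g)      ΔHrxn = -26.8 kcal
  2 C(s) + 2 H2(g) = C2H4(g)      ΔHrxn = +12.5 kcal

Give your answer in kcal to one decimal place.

equation 1 × 2 (×2 to match 2 HCl(g) in the target): (2)·(-22.1) = -44.2 kcal
equation 2 reversed and × 3 (reverse to put C2H5Cl(g) on the reactant side; ×3 to match 3 C2H5Cl(g) in the target): (-3)·(-26.8) = +80.4 kcal
equation 3 reversed (reverse to put C2H4(g) on the reactant side): -12.5 kcal
ΔHrxn = (-44.2) + (+80.4) + (-12.5) = 23.7 kcal

ΔHrxn = 23.7 kcal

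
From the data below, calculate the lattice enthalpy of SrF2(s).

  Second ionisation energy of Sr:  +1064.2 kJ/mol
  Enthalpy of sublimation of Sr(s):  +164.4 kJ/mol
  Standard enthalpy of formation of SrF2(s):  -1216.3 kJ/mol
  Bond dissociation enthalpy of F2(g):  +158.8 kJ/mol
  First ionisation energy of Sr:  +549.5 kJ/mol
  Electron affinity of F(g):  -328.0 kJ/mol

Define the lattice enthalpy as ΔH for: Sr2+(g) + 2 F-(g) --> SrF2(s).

ΔHf° = 1·ΔHsub + 1·(ΣIE) + 1·D(F2) + 2·EA + U
-1216.3 = 1·(+164.4) + 1·(+1613.7) + 1·(+158.8) + 2·(-328.0) + U
U = -1216.3 − (+1280.9) = -2497.2 kJ/mol

U = -2497.2 kJ/mol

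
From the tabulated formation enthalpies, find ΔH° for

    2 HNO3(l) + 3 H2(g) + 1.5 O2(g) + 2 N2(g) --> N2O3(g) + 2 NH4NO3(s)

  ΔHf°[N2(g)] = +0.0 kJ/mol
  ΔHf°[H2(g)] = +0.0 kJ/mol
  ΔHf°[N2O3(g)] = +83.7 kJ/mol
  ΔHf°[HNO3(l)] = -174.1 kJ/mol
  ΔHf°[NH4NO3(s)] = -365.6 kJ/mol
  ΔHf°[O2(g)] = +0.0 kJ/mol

ΔH° = -299.3 kJ/mol

Products: 1·(+83.7) + 2·(-365.6) = -647.5
Reactants: 2·(-174.1) + 3·(+0.0) + 3/2·(+0.0) + 2·(+0.0) = -348.2
ΔH° = (-647.5) − (-348.2) = -299.3 kJ/mol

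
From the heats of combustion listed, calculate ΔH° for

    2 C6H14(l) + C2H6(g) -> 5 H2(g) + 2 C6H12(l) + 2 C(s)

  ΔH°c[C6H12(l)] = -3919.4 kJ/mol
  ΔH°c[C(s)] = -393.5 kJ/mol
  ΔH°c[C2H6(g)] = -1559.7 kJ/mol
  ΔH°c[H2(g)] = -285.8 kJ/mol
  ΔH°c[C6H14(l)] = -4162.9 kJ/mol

ΔH° = 169.3 kJ/mol

Using ΔH = Σ nΔHc°(reactants) − Σ nΔHc°(products):
= [2·(-4162.9) + 1·(-1559.7)] − [5·(-285.8) + 2·(-3919.4) + 2·(-393.5)]
= 169.3 kJ/mol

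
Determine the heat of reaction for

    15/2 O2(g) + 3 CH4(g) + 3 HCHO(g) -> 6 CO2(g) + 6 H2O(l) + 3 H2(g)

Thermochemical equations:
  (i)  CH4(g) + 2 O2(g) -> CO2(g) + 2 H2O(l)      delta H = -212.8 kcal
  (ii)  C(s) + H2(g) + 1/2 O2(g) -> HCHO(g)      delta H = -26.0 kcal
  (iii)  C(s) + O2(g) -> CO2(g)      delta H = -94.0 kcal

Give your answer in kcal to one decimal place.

delta H = -842.4 kcal

(i) × 3: (3)·(-212.8) = -638.4 kcal
(ii) reversed and × 3: (-3)·(-26.0) = +78.0 kcal
(iii) × 3: (3)·(-94.0) = -282.0 kcal
By Hess's law, delta H = (-638.4) + (+78.0) + (-282.0) = -842.4 kcal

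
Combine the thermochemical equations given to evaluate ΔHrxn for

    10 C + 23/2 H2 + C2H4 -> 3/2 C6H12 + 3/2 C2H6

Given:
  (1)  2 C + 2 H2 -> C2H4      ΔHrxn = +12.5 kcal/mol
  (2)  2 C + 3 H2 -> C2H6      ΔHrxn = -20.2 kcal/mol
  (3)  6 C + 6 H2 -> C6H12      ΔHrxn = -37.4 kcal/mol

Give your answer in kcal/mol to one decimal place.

ΔHrxn = -98.9 kcal/mol

(1) reversed: -12.5 kcal/mol
(2) × 3/2: (3/2)·(-20.2) = -30.3 kcal/mol
(3) × 3/2: (3/2)·(-37.4) = -56.1 kcal/mol
Summing the manipulated equations, ΔHrxn = (-12.5) + (-30.3) + (-56.1) = -98.9 kcal/mol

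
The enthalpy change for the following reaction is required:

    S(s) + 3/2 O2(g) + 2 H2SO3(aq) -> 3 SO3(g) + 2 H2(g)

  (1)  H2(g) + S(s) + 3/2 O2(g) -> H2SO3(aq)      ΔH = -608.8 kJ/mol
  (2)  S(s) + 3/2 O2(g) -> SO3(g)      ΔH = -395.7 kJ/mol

(1) reversed and × 2 (H2SO3(aq) must end up as a reactant; ×2 to match 2 H2SO3(aq) in the target): (-2)·(-608.8) = +1217.6 kJ/mol
(2) × 3 (×3 to match 3 SO3(g) in the target): (3)·(-395.7) = -1187.1 kJ/mol
ΔH = (+1217.6) + (-1187.1) = 30.5 kJ/mol

ΔH = 30.5 kJ/mol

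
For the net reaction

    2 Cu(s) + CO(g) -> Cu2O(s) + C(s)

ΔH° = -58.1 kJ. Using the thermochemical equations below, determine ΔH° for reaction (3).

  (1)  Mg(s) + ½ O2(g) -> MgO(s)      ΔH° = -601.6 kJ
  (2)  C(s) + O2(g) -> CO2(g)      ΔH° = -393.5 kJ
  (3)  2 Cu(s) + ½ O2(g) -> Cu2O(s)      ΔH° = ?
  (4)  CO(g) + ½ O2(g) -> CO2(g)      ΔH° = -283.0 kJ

ΔH° = -168.6 kJ

(1): not needed (MgO(s) appears nowhere else).
(2) reversed (C(s) must end up as a product): +393.5 kJ
(3) as written (Cu2O(s) already on the product side): contributes x
(4) as written (CO(g) already on the reactant side): -283.0 kJ
-58.1 = (+393.5) + (-283.0) + x
x = (-58.1 − (+110.5)) / (1) = -168.6 kJ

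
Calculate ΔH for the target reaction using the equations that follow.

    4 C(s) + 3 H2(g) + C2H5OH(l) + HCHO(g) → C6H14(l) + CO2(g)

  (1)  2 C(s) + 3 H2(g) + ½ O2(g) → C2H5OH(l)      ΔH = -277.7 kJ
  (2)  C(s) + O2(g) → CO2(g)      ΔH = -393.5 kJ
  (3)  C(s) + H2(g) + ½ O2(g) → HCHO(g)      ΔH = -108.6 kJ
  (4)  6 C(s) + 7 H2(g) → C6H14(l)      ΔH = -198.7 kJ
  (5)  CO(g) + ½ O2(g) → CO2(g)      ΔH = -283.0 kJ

(1) reversed (reverse to put C2H5OH(l) on the reactant side): +277.7 kJ
(2) as written: -393.5 kJ
(3) reversed (reverse to put HCHO(g) on the reactant side): +108.6 kJ
(4) as written (C6H14(l) already on the product side): -198.7 kJ
(5): not needed (CO(g) appears nowhere else).
Since enthalpy is a state function, ΔH = (+277.7) + (-393.5) + (+108.6) + (-198.7) = -205.9 kJ

ΔH = -205.9 kJ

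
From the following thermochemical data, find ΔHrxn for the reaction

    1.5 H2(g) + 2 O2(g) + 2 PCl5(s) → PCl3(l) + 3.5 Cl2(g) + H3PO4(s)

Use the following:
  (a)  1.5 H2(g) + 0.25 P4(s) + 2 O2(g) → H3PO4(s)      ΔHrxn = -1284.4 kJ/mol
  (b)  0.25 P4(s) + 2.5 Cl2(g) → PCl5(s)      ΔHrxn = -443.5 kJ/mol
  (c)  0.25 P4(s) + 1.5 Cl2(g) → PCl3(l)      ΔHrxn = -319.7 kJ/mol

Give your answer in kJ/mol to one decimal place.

(a) as written: -1284.4 kJ/mol
(b) reversed and × 2: (-2)·(-443.5) = +887.0 kJ/mol
(c) as written: -319.7 kJ/mol
Summing the manipulated equations, ΔHrxn = (-1284.4) + (+887.0) + (-319.7) = -717.1 kJ/mol

ΔHrxn = -717.1 kJ/mol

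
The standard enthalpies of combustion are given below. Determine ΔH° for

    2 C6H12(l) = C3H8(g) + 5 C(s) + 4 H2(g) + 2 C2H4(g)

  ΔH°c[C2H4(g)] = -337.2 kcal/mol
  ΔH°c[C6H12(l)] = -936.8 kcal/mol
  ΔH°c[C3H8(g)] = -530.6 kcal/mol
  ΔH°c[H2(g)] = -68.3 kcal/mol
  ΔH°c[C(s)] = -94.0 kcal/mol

Using ΔH = Σ nΔHc°(reactants) − Σ nΔHc°(products):
= [2·(-936.8)] − [1·(-530.6) + 5·(-94.0) + 4·(-68.3) + 2·(-337.2)]
= 74.6 kcal/mol

ΔH° = 74.6 kcal/mol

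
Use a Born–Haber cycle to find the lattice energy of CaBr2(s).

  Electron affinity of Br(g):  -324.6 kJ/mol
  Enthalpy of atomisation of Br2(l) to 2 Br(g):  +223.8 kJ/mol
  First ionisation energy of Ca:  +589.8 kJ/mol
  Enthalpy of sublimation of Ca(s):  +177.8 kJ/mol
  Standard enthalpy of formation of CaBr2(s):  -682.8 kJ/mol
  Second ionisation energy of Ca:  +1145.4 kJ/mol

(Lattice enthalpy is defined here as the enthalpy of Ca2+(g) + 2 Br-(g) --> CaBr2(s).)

U = -2170.4 kJ/mol

ΔHf° = 1·ΔHsub + 1·(ΣIE) + 1·D(Br2) + 2·EA + U
-682.8 = 1·(+177.8) + 1·(+1735.2) + 1·(+223.8) + 2·(-324.6) + U
U = -682.8 − (+1487.6) = -2170.4 kJ/mol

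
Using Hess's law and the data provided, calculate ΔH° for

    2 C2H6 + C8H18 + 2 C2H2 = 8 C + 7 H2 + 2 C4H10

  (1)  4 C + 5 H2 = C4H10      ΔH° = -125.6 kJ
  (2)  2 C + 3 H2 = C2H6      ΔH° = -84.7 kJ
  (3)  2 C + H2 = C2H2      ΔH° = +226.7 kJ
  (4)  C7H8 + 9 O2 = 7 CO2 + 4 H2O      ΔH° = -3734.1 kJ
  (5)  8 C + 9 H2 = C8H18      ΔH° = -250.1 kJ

ΔH° = -285.1 kJ

(1) × 2 (×2 to match 2 C4H10 in the target): (2)·(-125.6) = -251.2 kJ
(2) reversed and × 2 (reverse to put C2H6 on the reactant side; scale by 2 for the 2 C2H6): (-2)·(-84.7) = +169.4 kJ
(3) reversed and × 2 (reverse to put C2H2 on the reactant side; ×2 to match 2 C2H2 in the target): (-2)·(+226.7) = -453.4 kJ
(4): not needed (C7H8 appears nowhere else).
(5) reversed (C8H18 must end up as a reactant): +250.1 kJ
ΔH° = (2)·(-125.6) + (-2)·(-84.7) + (-2)·(+226.7) + (-1)·(-250.1) = -285.1 kJ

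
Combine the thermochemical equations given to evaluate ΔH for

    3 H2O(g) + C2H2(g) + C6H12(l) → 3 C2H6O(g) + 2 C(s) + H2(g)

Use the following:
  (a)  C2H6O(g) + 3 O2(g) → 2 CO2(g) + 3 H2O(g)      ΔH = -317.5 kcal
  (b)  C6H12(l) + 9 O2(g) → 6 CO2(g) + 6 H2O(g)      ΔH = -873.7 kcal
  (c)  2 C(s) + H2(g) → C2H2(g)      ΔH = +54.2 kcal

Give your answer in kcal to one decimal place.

(a) reversed and × 3: (-3)·(-317.5) = +952.5 kcal
(b) as written: -873.7 kcal
(c) reversed: -54.2 kcal
ΔH = (-3)·(-317.5) + (1)·(-873.7) + (-1)·(+54.2) = 24.6 kcal

ΔH = 24.6 kcal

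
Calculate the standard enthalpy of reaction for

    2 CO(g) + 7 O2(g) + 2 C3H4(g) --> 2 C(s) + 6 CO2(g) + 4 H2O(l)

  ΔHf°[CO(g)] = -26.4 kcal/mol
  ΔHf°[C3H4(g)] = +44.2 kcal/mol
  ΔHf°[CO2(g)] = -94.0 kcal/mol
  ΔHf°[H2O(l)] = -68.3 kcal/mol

Products: 2·(+0.0) + 6·(-94.0) + 4·(-68.3) = -837.2
Reactants: 2·(-26.4) + 7·(+0.0) + 2·(+44.2) = +35.6
ΔH° = (-837.2) − (+35.6) = -872.8 kcal/mol

ΔH° = -872.8 kcal/mol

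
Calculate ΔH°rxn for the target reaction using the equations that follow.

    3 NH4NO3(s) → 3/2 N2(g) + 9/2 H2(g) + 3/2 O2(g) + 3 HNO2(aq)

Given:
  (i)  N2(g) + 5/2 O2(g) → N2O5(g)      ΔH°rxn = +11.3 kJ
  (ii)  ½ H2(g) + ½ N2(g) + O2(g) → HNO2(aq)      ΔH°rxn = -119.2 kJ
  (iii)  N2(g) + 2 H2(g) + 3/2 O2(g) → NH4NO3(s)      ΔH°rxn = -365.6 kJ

ΔH°rxn = 739.2 kJ

(i): not needed.
(ii) × 3: (3)·(-119.2) = -357.6 kJ
(iii) reversed and × 3: (-3)·(-365.6) = +1096.8 kJ
ΔH°rxn = (3)·(-119.2) + (-3)·(-365.6) = 739.2 kJ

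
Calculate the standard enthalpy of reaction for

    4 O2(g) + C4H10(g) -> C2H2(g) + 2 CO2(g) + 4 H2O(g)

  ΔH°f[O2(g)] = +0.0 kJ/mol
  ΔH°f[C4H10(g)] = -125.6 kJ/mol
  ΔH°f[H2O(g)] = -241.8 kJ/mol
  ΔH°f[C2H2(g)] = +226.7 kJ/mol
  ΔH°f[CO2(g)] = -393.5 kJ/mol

Products: 1·(+226.7) + 2·(-393.5) + 4·(-241.8) = -1527.5
Reactants: 4·(+0.0) + 1·(-125.6) = -125.6
ΔH_rxn = (-1527.5) − (-125.6) = -1401.9 kJ/mol

ΔH_rxn = -1401.9 kJ/mol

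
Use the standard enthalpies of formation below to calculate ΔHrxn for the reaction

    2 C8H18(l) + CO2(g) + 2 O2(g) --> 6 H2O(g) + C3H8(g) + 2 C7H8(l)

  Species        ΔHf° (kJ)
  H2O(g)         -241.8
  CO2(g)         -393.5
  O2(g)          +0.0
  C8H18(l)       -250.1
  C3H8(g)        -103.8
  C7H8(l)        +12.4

Products: 6·(-241.8) + 1·(-103.8) + 2·(+12.4) = -1529.8
Reactants: 2·(-250.1) + 1·(-393.5) + 2·(+0.0) = -893.7
ΔHrxn = (-1529.8) − (-893.7) = -636.1 kJ

ΔHrxn = -636.1 kJ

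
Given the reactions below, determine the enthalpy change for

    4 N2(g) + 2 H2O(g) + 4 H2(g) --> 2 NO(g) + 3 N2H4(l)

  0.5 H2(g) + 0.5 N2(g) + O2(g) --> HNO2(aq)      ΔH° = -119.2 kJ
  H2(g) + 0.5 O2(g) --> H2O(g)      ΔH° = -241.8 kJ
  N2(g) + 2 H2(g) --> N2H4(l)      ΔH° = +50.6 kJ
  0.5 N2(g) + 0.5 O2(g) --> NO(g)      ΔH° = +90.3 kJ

equation 1: not needed.
equation 2 reversed and × 2: (-2)·(-241.8) = +483.6 kJ
equation 3 × 3: (3)·(+50.6) = +151.8 kJ
equation 4 × 2: (2)·(+90.3) = +180.6 kJ
Combining the equations, ΔH° = (-2)·(-241.8) + (3)·(+50.6) + (2)·(+90.3) = 816.0 kJ

ΔH° = 816.0 kJ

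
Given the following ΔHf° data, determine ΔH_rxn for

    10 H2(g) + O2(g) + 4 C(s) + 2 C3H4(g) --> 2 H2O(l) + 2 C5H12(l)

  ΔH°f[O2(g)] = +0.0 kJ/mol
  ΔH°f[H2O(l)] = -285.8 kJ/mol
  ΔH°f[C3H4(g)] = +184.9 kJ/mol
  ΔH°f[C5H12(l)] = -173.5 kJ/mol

ΔH_rxn = -1288.4 kJ/mol

Products: 2·(-285.8) + 2·(-173.5) = -918.6
Reactants: 10·(+0.0) + 1·(+0.0) + 4·(+0.0) + 2·(+184.9) = +369.8
ΔH_rxn = (-918.6) − (+369.8) = -1288.4 kJ/mol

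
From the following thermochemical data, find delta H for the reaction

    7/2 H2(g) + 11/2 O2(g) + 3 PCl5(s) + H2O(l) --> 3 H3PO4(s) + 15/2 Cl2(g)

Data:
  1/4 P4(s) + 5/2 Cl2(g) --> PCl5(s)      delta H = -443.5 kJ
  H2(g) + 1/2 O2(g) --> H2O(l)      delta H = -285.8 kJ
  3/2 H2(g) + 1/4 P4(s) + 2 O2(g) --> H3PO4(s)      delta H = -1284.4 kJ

equation 1 reversed and × 3 (reverse to put PCl5(s) on the reactant side; scale by 3 for the 3 PCl5(s)): (-3)·(-443.5) = +1330.5 kJ
equation 2 reversed (reverse to put H2O(l) on the reactant side): +285.8 kJ
equation 3 × 3 (scale by 3 for the 3 H3PO4(s)): (3)·(-1284.4) = -3853.2 kJ
Combining the equations, delta H = (-3)·(-443.5) + (-1)·(-285.8) + (3)·(-1284.4) = -2236.9 kJ

delta H = -2236.9 kJ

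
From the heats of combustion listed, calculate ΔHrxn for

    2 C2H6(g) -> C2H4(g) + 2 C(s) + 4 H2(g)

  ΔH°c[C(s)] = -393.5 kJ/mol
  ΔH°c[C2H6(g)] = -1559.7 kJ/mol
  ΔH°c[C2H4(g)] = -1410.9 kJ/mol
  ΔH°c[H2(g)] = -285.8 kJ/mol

Using ΔH = Σ nΔHc°(reactants) − Σ nΔHc°(products):
= [2·(-1559.7)] − [1·(-1410.9) + 2·(-393.5) + 4·(-285.8)]
= 221.7 kJ/mol

ΔHrxn = 221.7 kJ/mol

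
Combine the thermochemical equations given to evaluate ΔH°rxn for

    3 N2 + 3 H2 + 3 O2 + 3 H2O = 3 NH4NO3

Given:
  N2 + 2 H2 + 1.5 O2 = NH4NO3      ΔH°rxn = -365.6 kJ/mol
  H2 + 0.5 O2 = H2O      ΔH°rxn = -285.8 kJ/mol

equation 1 × 3 (×3 to match 3 NH4NO3 in the target): (3)·(-365.6) = -1096.8 kJ/mol
equation 2 reversed and × 3 (H2O must end up as a reactant; ×3 to match 3 H2O in the target): (-3)·(-285.8) = +857.4 kJ/mol
Combining the equations, ΔH°rxn = (-1096.8) + (+857.4) = -239.4 kJ/mol

ΔH°rxn = -239.4 kJ/mol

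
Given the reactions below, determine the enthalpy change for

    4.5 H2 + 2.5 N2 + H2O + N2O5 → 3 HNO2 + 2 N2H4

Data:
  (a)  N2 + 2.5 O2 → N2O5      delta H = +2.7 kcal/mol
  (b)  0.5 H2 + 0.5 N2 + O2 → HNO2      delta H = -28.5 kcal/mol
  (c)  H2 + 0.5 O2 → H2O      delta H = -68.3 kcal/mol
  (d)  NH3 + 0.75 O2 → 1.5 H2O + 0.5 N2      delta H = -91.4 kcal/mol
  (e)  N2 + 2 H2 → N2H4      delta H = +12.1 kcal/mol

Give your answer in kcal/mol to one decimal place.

delta H = 4.3 kcal/mol

(a) reversed: -2.7 kcal/mol
(b) × 3: (3)·(-28.5) = -85.5 kcal/mol
(c) reversed: +68.3 kcal/mol
(d): not needed.
(e) × 2: (2)·(+12.1) = +24.2 kcal/mol
Combining the equations, delta H = (-1)·(+2.7) + (3)·(-28.5) + (-1)·(-68.3) + (2)·(+12.1) = 4.3 kcal/mol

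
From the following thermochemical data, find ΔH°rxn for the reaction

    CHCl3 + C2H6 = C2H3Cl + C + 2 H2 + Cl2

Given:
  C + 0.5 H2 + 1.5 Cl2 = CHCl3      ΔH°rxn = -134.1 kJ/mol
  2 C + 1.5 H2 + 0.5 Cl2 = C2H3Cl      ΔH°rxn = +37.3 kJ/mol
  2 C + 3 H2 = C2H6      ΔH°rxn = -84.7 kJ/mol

ΔH°rxn = 256.1 kJ/mol

equation 1 reversed: +134.1 kJ/mol
equation 2 as written: +37.3 kJ/mol
equation 3 reversed: +84.7 kJ/mol
Since enthalpy is a state function, ΔH°rxn = (-1)·(-134.1) + (1)·(+37.3) + (-1)·(-84.7) = 256.1 kJ/mol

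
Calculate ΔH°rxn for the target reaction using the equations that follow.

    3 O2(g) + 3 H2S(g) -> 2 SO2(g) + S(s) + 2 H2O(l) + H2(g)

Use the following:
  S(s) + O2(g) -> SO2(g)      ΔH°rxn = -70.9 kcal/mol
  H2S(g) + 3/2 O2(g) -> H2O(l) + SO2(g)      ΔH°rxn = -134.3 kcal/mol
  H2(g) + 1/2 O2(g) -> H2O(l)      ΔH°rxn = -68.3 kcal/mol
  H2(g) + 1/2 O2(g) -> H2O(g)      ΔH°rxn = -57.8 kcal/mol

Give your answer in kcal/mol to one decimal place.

equation 1 reversed (reverse to put S(s) on the product side): +70.9 kcal/mol
equation 2 × 3 (×3 to match 3 H2S(g) in the target): (3)·(-134.3) = -402.9 kcal/mol
equation 3 reversed: +68.3 kcal/mol
equation 4: not needed (H2O(g) appears nowhere else).
ΔH°rxn = (-1)·(-70.9) + (3)·(-134.3) + (-1)·(-68.3) = -263.7 kcal/mol

ΔH°rxn = -263.7 kcal/mol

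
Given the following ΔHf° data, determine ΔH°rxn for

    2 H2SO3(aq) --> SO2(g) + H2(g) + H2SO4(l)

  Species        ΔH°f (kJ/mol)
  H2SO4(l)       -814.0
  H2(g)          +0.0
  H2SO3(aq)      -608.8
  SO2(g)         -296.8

ΔH°rxn = 106.8 kJ/mol

ΔH°rxn = Σ nΔHf°(products) − Σ nΔHf°(reactants).
Products: 1·(-296.8) + 1·(+0.0) + 1·(-814.0) = -1110.8
Reactants: 2·(-608.8) = -1217.6
ΔH°rxn = (-1110.8) − (-1217.6) = 106.8 kJ/mol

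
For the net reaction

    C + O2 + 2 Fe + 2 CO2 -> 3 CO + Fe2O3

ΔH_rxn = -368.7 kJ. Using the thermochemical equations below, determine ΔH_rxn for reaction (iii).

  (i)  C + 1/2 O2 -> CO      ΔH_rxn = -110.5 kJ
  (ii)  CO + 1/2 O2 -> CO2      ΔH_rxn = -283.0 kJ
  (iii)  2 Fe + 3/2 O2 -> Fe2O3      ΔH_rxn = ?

ΔH_rxn = -824.2 kJ

(i) as written: -110.5 kJ
(ii) reversed and × 2: (-2)·(-283.0) = +566.0 kJ
(iii) as written: contributes x
-368.7 = (-110.5) + (+566.0) + x
x = (-368.7 − (+455.5)) / (1) = -824.2 kJ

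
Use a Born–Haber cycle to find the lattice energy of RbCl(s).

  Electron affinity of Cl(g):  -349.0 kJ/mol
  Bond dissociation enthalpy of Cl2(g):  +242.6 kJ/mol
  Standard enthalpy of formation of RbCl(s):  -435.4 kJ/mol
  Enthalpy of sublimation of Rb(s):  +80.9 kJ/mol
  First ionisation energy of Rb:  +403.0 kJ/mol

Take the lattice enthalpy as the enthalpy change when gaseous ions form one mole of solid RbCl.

ΔHf° = 1·ΔHsub + 1·(ΣIE) + 1/2·D(Cl2) + 1·EA + U
-435.4 = 1·(+80.9) + 1·(+403.0) + 1/2·(+242.6) + 1·(-349.0) + U
U = -435.4 − (+256.2) = -691.6 kJ/mol

U = -691.6 kJ/mol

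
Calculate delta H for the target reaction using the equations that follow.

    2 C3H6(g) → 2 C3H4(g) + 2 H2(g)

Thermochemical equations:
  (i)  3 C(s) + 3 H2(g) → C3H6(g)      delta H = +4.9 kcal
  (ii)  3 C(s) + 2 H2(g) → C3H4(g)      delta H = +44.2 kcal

(i) reversed and × 2 (C3H6(g) must end up as a reactant; ×2 to match 2 C3H6(g) in the target): (-2)·(+4.9) = -9.8 kcal
(ii) × 2 (×2 to match 2 C3H4(g) in the target): (2)·(+44.2) = +88.4 kcal
Since enthalpy is a state function, delta H = (-9.8) + (+88.4) = 78.6 kcal

delta H = 78.6 kcal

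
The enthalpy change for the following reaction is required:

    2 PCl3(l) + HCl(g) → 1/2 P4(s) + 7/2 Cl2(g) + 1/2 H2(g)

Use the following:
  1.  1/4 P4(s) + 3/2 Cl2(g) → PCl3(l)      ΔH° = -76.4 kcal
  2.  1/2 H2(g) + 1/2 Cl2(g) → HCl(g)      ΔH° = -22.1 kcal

ΔH° = 174.9 kcal

eq. 1 reversed and × 2 (reverse to put PCl3(l) on the reactant side; ×2 to match 2 PCl3(l) in the target): (-2)·(-76.4) = +152.8 kcal
eq. 2 reversed (HCl(g) must end up as a reactant): +22.1 kcal
Since enthalpy is a state function, ΔH° = (-2)·(-76.4) + (-1)·(-22.1) = 174.9 kcal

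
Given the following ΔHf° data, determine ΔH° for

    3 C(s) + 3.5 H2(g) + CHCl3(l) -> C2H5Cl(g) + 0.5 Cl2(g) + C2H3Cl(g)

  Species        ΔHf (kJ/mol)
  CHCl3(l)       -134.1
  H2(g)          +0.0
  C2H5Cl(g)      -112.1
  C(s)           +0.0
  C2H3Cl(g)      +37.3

Products: 1·(-112.1) + 1/2·(+0.0) + 1·(+37.3) = -74.8
Reactants: 3·(+0.0) + 7/2·(+0.0) + 1·(-134.1) = -134.1
ΔH° = (-74.8) − (-134.1) = 59.3 kJ/mol

ΔH° = 59.3 kJ/mol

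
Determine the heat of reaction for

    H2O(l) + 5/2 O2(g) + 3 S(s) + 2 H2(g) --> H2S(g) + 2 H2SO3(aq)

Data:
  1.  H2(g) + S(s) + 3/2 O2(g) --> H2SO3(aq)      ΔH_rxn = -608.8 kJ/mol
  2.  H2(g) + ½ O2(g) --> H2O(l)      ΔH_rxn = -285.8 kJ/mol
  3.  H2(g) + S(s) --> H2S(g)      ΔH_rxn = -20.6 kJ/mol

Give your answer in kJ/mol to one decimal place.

eq. 1 × 2: (2)·(-608.8) = -1217.6 kJ/mol
eq. 2 reversed: +285.8 kJ/mol
eq. 3 as written: -20.6 kJ/mol
ΔH_rxn = (-1217.6) + (+285.8) + (-20.6) = -952.4 kJ/mol

ΔH_rxn = -952.4 kJ/mol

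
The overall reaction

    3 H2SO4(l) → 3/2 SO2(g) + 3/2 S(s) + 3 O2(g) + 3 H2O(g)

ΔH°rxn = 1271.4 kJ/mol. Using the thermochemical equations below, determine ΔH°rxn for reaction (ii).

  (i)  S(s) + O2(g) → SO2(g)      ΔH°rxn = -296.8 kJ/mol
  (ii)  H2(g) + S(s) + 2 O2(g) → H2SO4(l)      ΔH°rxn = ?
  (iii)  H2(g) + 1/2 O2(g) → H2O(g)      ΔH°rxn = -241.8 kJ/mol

ΔH°rxn = -814.0 kJ/mol

(i) × 3/2 (×3/2 to match 3/2 SO2(g) in the target): (3/2)·(-296.8) = -445.2 kJ/mol
(ii) reversed and × 3 (H2SO4(l) must end up as a reactant; ×3 to match 3 H2SO4(l) in the target): contributes −3·x
(iii) × 3 (×3 to match 3 H2O(g) in the target): (3)·(-241.8) = -725.4 kJ/mol
+1271.4 = (-445.2) + (-725.4) − 3·x
x = (+1271.4 − (-1170.6)) / (-3) = -814.0 kJ/mol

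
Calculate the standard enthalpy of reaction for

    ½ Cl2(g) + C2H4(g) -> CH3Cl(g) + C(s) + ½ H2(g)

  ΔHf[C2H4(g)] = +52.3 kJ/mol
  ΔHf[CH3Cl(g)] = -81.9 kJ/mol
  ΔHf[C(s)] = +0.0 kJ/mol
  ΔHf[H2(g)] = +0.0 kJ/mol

Products: 1·(-81.9) + 1·(+0.0) + 1/2·(+0.0) = -81.9
Reactants: 1/2·(+0.0) + 1·(+52.3) = +52.3
ΔH°rxn = (-81.9) − (+52.3) = -134.2 kJ/mol

ΔH°rxn = -134.2 kJ/mol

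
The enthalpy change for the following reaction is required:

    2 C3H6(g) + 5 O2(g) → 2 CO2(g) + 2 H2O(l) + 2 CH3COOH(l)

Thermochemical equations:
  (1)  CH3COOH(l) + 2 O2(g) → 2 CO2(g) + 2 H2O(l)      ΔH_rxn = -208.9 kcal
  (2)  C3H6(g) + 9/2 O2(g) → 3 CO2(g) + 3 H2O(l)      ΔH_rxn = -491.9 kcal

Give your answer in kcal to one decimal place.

ΔH_rxn = -566.0 kcal

(1) reversed and × 2: (-2)·(-208.9) = +417.8 kcal
(2) × 2: (2)·(-491.9) = -983.8 kcal
ΔH_rxn = (-2)·(-208.9) + (2)·(-491.9) = -566.0 kcal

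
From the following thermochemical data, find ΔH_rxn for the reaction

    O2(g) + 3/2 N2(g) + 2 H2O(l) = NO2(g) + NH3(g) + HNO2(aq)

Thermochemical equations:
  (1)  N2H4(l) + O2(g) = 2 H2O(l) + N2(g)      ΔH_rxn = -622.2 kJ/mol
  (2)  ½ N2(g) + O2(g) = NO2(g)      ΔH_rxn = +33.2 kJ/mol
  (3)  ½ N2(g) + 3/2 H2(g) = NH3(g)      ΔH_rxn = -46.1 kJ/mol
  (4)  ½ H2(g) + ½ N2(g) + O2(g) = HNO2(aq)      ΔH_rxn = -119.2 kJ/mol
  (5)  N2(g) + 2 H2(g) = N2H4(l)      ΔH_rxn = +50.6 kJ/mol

(1) reversed: +622.2 kJ/mol
(2) as written: +33.2 kJ/mol
(3) as written: -46.1 kJ/mol
(4) as written: -119.2 kJ/mol
(5) reversed: -50.6 kJ/mol
ΔH_rxn = (+622.2) + (+33.2) + (-46.1) + (-119.2) + (-50.6) = 439.5 kJ/mol

ΔH_rxn = 439.5 kJ/mol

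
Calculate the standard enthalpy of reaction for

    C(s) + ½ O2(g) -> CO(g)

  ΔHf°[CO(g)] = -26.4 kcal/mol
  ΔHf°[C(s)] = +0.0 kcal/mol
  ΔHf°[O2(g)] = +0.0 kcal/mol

Products: 1·(-26.4) = -26.4
Reactants: 1·(+0.0) + 1/2·(+0.0) = +0.0
ΔHrxn = (-26.4) − (+0.0) = -26.4 kcal/mol

ΔHrxn = -26.4 kcal/mol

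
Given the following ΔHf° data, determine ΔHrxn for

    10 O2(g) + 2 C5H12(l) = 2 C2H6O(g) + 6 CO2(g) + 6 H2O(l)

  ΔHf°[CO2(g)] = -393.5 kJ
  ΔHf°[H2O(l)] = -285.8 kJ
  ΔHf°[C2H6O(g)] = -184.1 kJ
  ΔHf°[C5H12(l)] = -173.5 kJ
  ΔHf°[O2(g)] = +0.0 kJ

ΔHrxn = -4097.0 kJ

Products: 2·(-184.1) + 6·(-393.5) + 6·(-285.8) = -4444.0
Reactants: 10·(+0.0) + 2·(-173.5) = -347.0
ΔHrxn = (-4444.0) − (-347.0) = -4097.0 kJ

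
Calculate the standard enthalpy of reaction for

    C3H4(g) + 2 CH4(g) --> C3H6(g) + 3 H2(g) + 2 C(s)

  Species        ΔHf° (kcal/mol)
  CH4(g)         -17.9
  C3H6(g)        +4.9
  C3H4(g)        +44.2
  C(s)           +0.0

Products: 1·(+4.9) + 3·(+0.0) + 2·(+0.0) = +4.9
Reactants: 1·(+44.2) + 2·(-17.9) = +8.4
ΔH°rxn = (+4.9) − (+8.4) = -3.5 kcal/mol

ΔH°rxn = -3.5 kcal/mol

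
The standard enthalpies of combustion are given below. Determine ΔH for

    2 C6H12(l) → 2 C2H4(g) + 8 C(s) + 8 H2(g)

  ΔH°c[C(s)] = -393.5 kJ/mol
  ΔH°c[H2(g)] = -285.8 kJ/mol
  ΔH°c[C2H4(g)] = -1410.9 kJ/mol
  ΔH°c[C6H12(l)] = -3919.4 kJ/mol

ΔH = 417.4 kJ/mol

With combustion enthalpies, reactants minus products:
= [2·(-3919.4)] − [2·(-1410.9) + 8·(-393.5) + 8·(-285.8)]
= 417.4 kJ/mol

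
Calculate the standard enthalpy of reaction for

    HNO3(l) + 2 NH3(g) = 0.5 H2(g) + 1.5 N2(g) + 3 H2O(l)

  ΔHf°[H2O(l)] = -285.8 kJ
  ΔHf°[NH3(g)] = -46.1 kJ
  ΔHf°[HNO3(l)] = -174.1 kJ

ΔHrxn = -591.1 kJ

Products: 1/2·(+0.0) + 3/2·(+0.0) + 3·(-285.8) = -857.4
Reactants: 1·(-174.1) + 2·(-46.1) = -266.3
ΔHrxn = (-857.4) − (-266.3) = -591.1 kJ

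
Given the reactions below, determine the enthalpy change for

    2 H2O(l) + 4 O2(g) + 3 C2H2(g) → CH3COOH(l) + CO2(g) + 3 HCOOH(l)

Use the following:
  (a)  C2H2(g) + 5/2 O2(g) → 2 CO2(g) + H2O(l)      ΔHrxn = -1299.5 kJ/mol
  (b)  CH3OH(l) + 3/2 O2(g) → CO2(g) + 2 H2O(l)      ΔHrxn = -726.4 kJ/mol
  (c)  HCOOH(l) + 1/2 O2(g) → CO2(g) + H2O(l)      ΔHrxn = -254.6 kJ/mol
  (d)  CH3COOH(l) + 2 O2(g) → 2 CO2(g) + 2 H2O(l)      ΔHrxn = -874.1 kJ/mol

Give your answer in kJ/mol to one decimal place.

ΔHrxn = -2260.6 kJ/mol

(a) × 3 (scale by 3 for the 3 C2H2(g)): (3)·(-1299.5) = -3898.5 kJ/mol
(b): not needed (CH3OH(l) appears nowhere else).
(c) reversed and × 3 (HCOOH(l) must end up as a product; ×3 to match 3 HCOOH(l) in the target): (-3)·(-254.6) = +763.8 kJ/mol
(d) reversed (reverse to put CH3COOH(l) on the product side): +874.1 kJ/mol
Combining the equations, ΔHrxn = (3)·(-1299.5) + (-3)·(-254.6) + (-1)·(-874.1) = -2260.6 kJ/mol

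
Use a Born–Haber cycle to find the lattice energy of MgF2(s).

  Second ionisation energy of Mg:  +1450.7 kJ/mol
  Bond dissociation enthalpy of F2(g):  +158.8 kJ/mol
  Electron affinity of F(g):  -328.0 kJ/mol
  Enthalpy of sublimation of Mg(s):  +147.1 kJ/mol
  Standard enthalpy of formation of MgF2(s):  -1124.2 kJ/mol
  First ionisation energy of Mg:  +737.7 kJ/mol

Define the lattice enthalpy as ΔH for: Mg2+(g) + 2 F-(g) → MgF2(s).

U = -2962.5 kJ/mol

ΔHf° = 1·ΔHsub + 1·(ΣIE) + 1·D(F2) + 2·EA + U
-1124.2 = 1·(+147.1) + 1·(+2188.4) + 1·(+158.8) + 2·(-328.0) + U
U = -1124.2 − (+1838.3) = -2962.5 kJ/mol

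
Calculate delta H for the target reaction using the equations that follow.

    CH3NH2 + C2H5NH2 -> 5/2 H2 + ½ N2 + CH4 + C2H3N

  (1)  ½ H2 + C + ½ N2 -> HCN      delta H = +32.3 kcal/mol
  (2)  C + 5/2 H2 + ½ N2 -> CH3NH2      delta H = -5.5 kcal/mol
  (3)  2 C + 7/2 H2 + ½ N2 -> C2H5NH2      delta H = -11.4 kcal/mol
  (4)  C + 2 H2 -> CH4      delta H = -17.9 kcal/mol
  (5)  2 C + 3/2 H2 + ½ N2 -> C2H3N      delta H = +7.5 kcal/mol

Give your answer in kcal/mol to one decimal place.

(1): not needed.
(2) reversed: +5.5 kcal/mol
(3) reversed: +11.4 kcal/mol
(4) as written: -17.9 kcal/mol
(5) as written: +7.5 kcal/mol
Since enthalpy is a state function, delta H = (+5.5) + (+11.4) + (-17.9) + (+7.5) = 6.5 kcal/mol

delta H = 6.5 kcal/mol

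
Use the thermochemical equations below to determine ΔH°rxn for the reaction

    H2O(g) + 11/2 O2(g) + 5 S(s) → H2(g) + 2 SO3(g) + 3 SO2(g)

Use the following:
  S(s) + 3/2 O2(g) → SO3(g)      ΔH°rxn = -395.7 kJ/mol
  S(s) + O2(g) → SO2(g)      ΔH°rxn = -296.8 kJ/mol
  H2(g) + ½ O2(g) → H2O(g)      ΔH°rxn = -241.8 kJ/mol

ΔH°rxn = -1440.0 kJ/mol

equation 1 × 2: (2)·(-395.7) = -791.4 kJ/mol
equation 2 × 3: (3)·(-296.8) = -890.4 kJ/mol
equation 3 reversed: +241.8 kJ/mol
ΔH°rxn = (2)·(-395.7) + (3)·(-296.8) + (-1)·(-241.8) = -1440.0 kJ/mol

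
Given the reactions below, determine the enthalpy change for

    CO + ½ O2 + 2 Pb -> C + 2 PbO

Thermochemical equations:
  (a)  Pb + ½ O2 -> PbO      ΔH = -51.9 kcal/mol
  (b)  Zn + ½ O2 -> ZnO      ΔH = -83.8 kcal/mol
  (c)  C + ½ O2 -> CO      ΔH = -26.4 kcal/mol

ΔH = -77.4 kcal/mol

(a) × 2 (×2 to match 2 PbO in the target): (2)·(-51.9) = -103.8 kcal/mol
(b): not needed (ZnO appears nowhere else).
(c) reversed (CO must end up as a reactant): +26.4 kcal/mol
ΔH = (-103.8) + (+26.4) = -77.4 kcal/mol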